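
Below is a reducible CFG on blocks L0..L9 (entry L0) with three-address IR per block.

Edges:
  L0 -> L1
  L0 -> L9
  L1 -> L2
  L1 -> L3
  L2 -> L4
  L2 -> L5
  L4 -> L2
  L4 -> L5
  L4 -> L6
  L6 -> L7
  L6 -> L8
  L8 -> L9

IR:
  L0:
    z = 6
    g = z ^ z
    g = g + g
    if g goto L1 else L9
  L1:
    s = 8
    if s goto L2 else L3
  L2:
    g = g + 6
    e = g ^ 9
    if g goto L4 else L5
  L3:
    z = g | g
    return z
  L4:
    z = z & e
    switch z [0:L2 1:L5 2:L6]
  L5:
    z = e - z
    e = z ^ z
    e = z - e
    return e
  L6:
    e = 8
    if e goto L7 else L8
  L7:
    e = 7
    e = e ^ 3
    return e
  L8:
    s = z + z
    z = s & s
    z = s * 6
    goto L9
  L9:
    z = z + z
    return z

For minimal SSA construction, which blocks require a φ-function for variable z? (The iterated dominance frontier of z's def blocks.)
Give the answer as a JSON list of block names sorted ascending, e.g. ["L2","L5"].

idom tree: L1←L0 L2←L1 L3←L1 L4←L2 L5←L2 L6←L4 L7←L6 L8←L6 L9←L0
Dom∩ at merges:
  L2: preds {L1,L4}: {L0,L1} ∩ {L0,L1,L2,L4} = {L0,L1}; idom=L1
  L5: preds {L2,L4}: {L0,L1,L2} ∩ {L0,L1,L2,L4} = {L0,L1,L2}; idom=L2
  L9: preds {L0,L8}: {L0} ∩ {L0,L1,L2,L4,L6,L8} = {L0}; idom=L0

Frontier:
  join L2 pred L1: · stop@L1
  join L2 pred L4: L4→L2 stop@L1
  join L5 pred L2: · stop@L2
  join L5 pred L4: L4 stop@L2
  join L9 pred L0: · stop@L0
  join L9 pred L8: L8→L6→L4→L2→L1 stop@L0
  DF(L0)=∅
  DF(L1)={L9}
  DF(L2)={L2,L9}
  DF(L3)=∅
  DF(L4)={L2,L5,L9}
  DF(L5)=∅
  DF(L6)={L9}
  DF(L7)=∅
  DF(L8)={L9}
  DF(L9)=∅

φ for z: defs {L0,L3,L4,L5,L8,L9}
  DF⁺ = {L2,L5,L9}

Answer: ["L2", "L5", "L9"]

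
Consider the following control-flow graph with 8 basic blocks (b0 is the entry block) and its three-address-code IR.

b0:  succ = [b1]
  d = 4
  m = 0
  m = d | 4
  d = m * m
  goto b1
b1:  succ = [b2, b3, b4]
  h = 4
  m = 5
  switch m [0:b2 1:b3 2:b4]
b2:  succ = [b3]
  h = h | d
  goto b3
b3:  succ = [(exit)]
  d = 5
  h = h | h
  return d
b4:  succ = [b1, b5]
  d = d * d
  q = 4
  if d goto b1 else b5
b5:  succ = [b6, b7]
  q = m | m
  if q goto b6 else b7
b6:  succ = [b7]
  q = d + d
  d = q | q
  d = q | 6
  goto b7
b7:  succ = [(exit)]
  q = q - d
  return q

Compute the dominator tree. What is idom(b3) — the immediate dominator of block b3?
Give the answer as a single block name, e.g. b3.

Answer: b1

Derivation:
idom tree: b1←b0 b2←b1 b3←b1 b4←b1 b5←b4 b6←b5 b7←b5
Join-block Dom:
  b1: preds {b0,b4}: {b0} ∩ {b0,b1,b4} = {b0}; idom=b0
  b3: preds {b1,b2}: {b0,b1} ∩ {b0,b1,b2} = {b0,b1}; idom=b1
  b7: preds {b5,b6}: {b0,b1,b4,b5} ∩ {b0,b1,b4,b5,b6} = {b0,b1,b4,b5}; idom=b5

idom(b3) = b1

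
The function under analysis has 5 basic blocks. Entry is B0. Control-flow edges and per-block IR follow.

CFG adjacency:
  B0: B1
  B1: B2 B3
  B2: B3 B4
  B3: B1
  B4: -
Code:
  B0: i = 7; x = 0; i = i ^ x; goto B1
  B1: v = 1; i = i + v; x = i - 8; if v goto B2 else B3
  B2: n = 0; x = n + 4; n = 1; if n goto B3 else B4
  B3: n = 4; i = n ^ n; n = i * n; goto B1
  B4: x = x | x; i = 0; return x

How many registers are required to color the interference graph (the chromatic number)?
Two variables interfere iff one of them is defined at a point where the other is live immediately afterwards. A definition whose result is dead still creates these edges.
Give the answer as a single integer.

Per-block:
  B0: {i,x} / ∅
  B1: {i,v,x} / {i}
  B2: {n,x} / ∅
  B3: {i,n} / ∅
  B4: {i,x} / {x}

Backward fixpoint:
  B0 li=∅ lo={i}
  B1 li={i} lo=∅
  B2 li=∅ lo={x}
  B3 li=∅ lo={i}
  B4 li={x} lo=∅

Conflict graph:
  i — {n,v,x}
  n — {i,x}
  v — {i,x}
  x — {i,n,v}

Colouring:
  clique {i,n,x} ⇒ need ≥ 3
  3-colouring: c0={i}  c1={x}  c2={n,v}
  χ = 3

Answer: 3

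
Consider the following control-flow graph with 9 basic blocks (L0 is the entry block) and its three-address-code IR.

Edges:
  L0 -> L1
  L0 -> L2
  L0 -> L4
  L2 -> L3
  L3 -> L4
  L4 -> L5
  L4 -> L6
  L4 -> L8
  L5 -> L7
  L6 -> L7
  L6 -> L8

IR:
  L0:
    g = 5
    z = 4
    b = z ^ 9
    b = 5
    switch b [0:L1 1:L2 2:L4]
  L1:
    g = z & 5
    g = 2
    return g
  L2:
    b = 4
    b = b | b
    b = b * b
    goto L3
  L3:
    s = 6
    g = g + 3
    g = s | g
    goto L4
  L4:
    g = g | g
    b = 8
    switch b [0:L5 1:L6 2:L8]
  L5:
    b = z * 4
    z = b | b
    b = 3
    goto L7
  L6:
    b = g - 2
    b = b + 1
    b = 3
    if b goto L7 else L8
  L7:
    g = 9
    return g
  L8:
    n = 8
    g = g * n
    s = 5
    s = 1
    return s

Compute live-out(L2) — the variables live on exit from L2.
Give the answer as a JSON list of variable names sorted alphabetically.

Answer: ["g", "z"]

Derivation:
Per-block:
  L0: def={b,g,z} ue=∅
  L1: def={g} ue={z}
  L2: def={b} ue=∅
  L3: def={g,s} ue={g}
  L4: def={b,g} ue={g}
  L5: def={b,z} ue={z}
  L6: def={b} ue={g}
  L7: def={g} ue=∅
  L8: def={g,n,s} ue={g}

Backward fixpoint:
  live L0: ∅→{g,z}
  live L1: {z}→∅
  live L2: {g,z}→{g,z}
  live L3: {g,z}→{g,z}
  live L4: {g,z}→{g,z}
  live L5: {z}→∅
  live L6: {g}→{g}
  live L7: ∅→∅
  live L8: {g}→∅

live-out(L2) = ["g", "z"]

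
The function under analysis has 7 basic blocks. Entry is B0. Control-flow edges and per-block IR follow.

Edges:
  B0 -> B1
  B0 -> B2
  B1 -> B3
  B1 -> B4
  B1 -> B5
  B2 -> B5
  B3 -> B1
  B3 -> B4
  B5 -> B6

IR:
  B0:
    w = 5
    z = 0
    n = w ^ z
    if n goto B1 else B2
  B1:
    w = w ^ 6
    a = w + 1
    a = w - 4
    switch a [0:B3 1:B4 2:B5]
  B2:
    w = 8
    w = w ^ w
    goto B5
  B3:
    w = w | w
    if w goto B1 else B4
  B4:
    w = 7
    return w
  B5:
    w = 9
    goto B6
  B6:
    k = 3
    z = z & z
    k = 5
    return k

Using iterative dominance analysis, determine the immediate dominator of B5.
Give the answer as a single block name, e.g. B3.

idom tree: B1←B0 B2←B0 B3←B1 B4←B1 B5←B0 B6←B5
Join-block Dom:
  B1: preds {B0,B3}: {B0} ∩ {B0,B1,B3} = {B0}; idom=B0
  B4: preds {B1,B3}: {B0,B1} ∩ {B0,B1,B3} = {B0,B1}; idom=B1
  B5: preds {B1,B2}: {B0,B1} ∩ {B0,B2} = {B0}; idom=B0

idom(B5) = B0

Answer: B0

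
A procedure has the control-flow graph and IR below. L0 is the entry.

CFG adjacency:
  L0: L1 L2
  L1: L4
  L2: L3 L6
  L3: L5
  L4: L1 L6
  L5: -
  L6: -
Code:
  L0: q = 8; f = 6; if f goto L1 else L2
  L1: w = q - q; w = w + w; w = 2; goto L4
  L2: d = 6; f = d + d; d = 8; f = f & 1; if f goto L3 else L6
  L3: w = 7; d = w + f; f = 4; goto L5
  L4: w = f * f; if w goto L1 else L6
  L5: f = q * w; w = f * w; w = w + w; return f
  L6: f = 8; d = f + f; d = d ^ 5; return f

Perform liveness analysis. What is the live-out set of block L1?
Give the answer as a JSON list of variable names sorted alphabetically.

def/use:
  L0: {f,q} / ∅
  L1: {w} / {q}
  L2: {d,f} / ∅
  L3: {d,f,w} / {f}
  L4: {w} / {f}
  L5: {f,w} / {q,w}
  L6: {d,f} / ∅

Backward fixpoint:
  L0 li=∅ lo={f,q}
  L1 li={f,q} lo={f,q}
  L2 li={q} lo={f,q}
  L3 li={f,q} lo={q,w}
  L4 li={f,q} lo={f,q}
  L5 li={q,w} lo=∅
  L6 li=∅ lo=∅

live-out(L1) = ["f", "q"]

Answer: ["f", "q"]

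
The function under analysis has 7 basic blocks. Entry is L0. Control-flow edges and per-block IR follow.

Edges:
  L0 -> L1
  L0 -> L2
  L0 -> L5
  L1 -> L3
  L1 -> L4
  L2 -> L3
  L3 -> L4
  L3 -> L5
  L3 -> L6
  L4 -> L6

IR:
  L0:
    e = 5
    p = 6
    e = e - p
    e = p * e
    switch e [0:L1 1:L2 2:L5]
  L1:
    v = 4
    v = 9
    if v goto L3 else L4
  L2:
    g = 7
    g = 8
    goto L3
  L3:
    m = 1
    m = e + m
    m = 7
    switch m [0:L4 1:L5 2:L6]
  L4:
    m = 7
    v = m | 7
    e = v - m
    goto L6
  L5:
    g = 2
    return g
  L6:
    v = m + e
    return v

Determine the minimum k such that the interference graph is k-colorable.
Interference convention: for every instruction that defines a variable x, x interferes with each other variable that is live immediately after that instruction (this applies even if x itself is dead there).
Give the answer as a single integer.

Block summaries:
  L0: {e,p} / ∅
  L1: {v} / ∅
  L2: {g} / ∅
  L3: {m} / {e}
  L4: {e,m,v} / ∅
  L5: {g} / ∅
  L6: {v} / {e,m}

Live sets:
  L0 li=∅ lo={e}
  L1 li={e} lo={e}
  L2 li={e} lo={e}
  L3 li={e} lo={e,m}
  L4 li=∅ lo={e,m}
  L5 li=∅ lo=∅
  L6 li={e,m} lo=∅

Interference:
  e↔{g,m,p,v}
  g↔{e}
  m↔{e,v}
  p↔{e}
  v↔{e,m}

Registers:
  {e,m,v} pairwise interfere (3-clique) ⇒ χ ≥ 3
  assign e→r0 g→r1 m→r1 p→r1 v→r2 — no edge inside a register ⇒ χ ≤ 3
  χ = 3

Answer: 3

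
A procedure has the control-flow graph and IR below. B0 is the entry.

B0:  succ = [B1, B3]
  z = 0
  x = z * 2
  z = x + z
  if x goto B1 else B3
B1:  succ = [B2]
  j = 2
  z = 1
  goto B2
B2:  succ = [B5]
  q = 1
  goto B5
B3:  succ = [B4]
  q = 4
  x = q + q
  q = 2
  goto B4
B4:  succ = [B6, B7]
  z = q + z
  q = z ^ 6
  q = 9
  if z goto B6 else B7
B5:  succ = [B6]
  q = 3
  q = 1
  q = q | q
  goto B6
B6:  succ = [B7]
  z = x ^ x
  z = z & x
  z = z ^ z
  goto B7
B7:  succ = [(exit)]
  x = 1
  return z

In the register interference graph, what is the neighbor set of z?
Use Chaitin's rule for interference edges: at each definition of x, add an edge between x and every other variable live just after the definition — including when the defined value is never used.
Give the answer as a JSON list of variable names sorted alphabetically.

Answer: ["q", "x"]

Derivation:
Block summaries:
  B0 def {x,z} use ∅
  B1 def {j,z} use ∅
  B2 def {q} use ∅
  B3 def {q,x} use ∅
  B4 def {q,z} use {q,z}
  B5 def {q} use ∅
  B6 def {z} use {x}
  B7 def {x} use {z}

Live sets:
  B0 li=∅ lo={x,z}
  B1 li={x} lo={x}
  B2 li={x} lo={x}
  B3 li={z} lo={q,x,z}
  B4 li={q,x,z} lo={x,z}
  B5 li={x} lo={x}
  B6 li={x} lo={z}
  B7 li={z} lo=∅

Interfere edges:
  j↔{x}
  q↔{x,z}
  x↔{j,q,z}
  z↔{q,x}

N(z) = ["q", "x"]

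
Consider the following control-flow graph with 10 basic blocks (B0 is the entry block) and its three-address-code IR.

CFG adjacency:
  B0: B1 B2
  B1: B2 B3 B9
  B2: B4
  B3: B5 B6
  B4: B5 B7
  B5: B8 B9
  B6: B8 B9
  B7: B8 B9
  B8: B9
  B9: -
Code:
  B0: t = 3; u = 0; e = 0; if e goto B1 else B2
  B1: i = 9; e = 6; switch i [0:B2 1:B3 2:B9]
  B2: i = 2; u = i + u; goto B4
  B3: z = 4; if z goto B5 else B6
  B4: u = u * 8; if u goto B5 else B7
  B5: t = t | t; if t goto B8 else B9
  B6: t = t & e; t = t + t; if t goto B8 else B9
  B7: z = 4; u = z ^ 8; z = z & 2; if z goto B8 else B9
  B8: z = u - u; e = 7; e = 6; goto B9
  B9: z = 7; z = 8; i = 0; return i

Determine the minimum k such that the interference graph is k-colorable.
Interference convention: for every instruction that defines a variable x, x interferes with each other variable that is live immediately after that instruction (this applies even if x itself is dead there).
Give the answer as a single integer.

Answer: 4

Working:
Per-block:
  B0 def {e,t,u} use ∅
  B1 def {e,i} use ∅
  B2 def {i,u} use {u}
  B3 def {z} use ∅
  B4 def {u} use {u}
  B5 def {t} use {t}
  B6 def {t} use {e,t}
  B7 def {u,z} use ∅
  B8 def {e,z} use {u}
  B9 def {i,z} use ∅

Liveness:
  B0: in=∅ out={t,u}
  B1: in={t,u} out={e,t,u}
  B2: in={t,u} out={t,u}
  B3: in={e,t,u} out={e,t,u}
  B4: in={t,u} out={t,u}
  B5: in={t,u} out={u}
  B6: in={e,t,u} out={u}
  B7: in=∅ out={u}
  B8: in={u} out=∅
  B9: in=∅ out=∅

Conflict graph:
  e↔{i,t,u,z}
  i↔{e,t,u}
  t↔{e,i,u,z}
  u↔{e,i,t,z}
  z↔{e,t,u}

Colouring:
  clique {e,i,t,u} ⇒ need ≥ 4
  4-colouring: c0={e}  c1={t}  c2={u}  c3={i,z}
  χ = 4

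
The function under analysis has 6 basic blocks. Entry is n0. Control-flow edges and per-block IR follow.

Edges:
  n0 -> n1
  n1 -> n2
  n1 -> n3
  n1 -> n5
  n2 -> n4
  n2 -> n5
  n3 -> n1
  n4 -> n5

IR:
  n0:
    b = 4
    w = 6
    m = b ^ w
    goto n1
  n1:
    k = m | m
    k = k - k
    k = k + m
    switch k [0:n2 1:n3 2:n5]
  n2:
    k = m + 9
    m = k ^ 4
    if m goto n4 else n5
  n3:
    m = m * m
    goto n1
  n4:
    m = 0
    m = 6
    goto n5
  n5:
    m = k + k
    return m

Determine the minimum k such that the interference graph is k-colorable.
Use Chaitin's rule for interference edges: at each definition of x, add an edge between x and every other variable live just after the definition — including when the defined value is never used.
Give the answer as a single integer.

Block summaries:
  n0: {b,m,w} / ∅
  n1: {k} / {m}
  n2: {k,m} / {m}
  n3: {m} / {m}
  n4: {m} / ∅
  n5: {m} / {k}

Liveness:
  live n0: ∅→{m}
  live n1: {m}→{k,m}
  live n2: {m}→{k}
  live n3: {m}→{m}
  live n4: {k}→{k}
  live n5: {k}→∅

Interference:
  b: {w}
  k: {m}
  m: {k}
  w: {b}

Chromatic number:
  {b,w} pairwise interfere (2-clique) ⇒ χ ≥ 2
  2-colouring: R0={b,k}  R1={m,w}
  χ = 2

Answer: 2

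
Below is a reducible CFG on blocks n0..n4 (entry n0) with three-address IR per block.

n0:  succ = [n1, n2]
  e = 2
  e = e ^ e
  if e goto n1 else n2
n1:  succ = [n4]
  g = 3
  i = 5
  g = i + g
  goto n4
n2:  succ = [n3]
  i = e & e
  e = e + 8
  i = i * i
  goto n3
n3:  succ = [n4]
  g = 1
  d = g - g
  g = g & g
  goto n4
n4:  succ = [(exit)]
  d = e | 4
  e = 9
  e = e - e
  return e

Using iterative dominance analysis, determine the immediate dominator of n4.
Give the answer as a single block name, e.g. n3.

idom tree: n1←n0 n2←n0 n3←n2 n4←n0
Dom∩ at merges:
  n4: preds {n1,n3}: {n0,n1} ∩ {n0,n2,n3} = {n0}; idom=n0

idom(n4) = n0

Answer: n0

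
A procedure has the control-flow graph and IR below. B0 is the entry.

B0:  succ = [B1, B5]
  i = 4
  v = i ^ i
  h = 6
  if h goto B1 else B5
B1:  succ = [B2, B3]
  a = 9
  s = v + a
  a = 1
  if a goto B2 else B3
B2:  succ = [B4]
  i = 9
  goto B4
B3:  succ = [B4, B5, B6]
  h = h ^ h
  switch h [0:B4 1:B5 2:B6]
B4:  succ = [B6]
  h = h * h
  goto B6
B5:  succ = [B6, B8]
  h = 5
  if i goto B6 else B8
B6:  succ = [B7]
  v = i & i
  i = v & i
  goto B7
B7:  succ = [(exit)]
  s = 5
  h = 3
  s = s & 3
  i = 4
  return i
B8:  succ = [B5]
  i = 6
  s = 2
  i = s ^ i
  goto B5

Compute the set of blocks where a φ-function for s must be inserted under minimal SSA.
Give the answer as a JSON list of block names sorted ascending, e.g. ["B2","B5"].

idom tree: B1←B0 B2←B1 B3←B1 B4←B1 B5←B0 B6←B0 B7←B6 B8←B5
Join-block Dom:
  B4: preds {B2,B3}: {B0,B1,B2} ∩ {B0,B1,B3} = {B0,B1}; idom=B1
  B5: preds {B0,B3,B8}: {B0} ∩ {B0,B1,B3} ∩ {B0,B5,B8} = {B0}; idom=B0
  B6: preds {B3,B4,B5}: {B0,B1,B3} ∩ {B0,B1,B4} ∩ {B0,B5} = {B0}; idom=B0

DF derivation:
  join B4 pred B2: B2 stop@B1
  join B4 pred B3: B3 stop@B1
  join B5 pred B0: · stop@B0
  join B5 pred B3: B3→B1 stop@B0
  join B5 pred B8: B8→B5 stop@B0
  join B6 pred B3: B3→B1 stop@B0
  join B6 pred B4: B4→B1 stop@B0
  join B6 pred B5: B5 stop@B0
  B0 → ∅
  B1 → {B5,B6}
  B2 → {B4}
  B3 → {B4,B5,B6}
  B4 → {B6}
  B5 → {B5,B6}
  B6 → ∅
  B7 → ∅
  B8 → {B5}

φ for s: defs {B1,B7,B8}
  DF⁺ = {B5,B6}

Answer: ["B5", "B6"]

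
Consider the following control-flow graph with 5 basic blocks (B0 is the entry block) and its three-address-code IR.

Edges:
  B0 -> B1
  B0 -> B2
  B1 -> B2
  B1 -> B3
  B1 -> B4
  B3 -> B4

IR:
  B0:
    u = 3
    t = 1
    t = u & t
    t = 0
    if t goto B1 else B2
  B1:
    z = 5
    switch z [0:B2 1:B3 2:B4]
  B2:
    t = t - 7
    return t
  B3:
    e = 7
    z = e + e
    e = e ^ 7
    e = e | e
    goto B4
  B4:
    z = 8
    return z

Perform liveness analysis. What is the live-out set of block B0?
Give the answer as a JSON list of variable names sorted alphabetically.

Per-block:
  B0 def {t,u} use ∅
  B1 def {z} use ∅
  B2 def {t} use {t}
  B3 def {e,z} use ∅
  B4 def {z} use ∅

Backward fixpoint:
  live B0: ∅→{t}
  live B1: {t}→{t}
  live B2: {t}→∅
  live B3: ∅→∅
  live B4: ∅→∅

live-out(B0) = ["t"]

Answer: ["t"]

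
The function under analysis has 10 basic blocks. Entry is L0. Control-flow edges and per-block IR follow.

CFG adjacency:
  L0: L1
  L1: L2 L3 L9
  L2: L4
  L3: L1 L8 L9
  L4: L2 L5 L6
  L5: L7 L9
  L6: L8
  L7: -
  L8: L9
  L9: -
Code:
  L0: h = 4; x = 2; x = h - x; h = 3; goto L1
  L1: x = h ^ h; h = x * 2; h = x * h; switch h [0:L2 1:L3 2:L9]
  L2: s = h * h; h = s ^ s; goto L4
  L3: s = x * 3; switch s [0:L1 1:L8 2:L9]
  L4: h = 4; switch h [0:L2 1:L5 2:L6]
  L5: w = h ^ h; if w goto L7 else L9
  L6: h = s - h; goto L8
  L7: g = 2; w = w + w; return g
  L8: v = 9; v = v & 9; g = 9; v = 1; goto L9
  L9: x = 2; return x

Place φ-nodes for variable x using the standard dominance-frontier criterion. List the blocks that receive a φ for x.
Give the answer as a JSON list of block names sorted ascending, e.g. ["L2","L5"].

idom tree: L1←L0 L2←L1 L3←L1 L4←L2 L5←L4 L6←L4 L7←L5 L8←L1 L9←L1
Dom at joins:
  L1: preds {L0,L3}: {L0} ∩ {L0,L1,L3} = {L0}; idom=L0
  L2: preds {L1,L4}: {L0,L1} ∩ {L0,L1,L2,L4} = {L0,L1}; idom=L1
  L8: preds {L3,L6}: {L0,L1,L3} ∩ {L0,L1,L2,L4,L6} = {L0,L1}; idom=L1
  L9: preds {L1,L3,L5,L8}: {L0,L1} ∩ {L0,L1,L3} ∩ {L0,L1,L2,L4,L5} ∩ {L0,L1,L8} = {L0,L1}; idom=L1

DF derivation:
  L1←L0: walk · to L0
  L1←L3: walk L3→L1 to L0
  L2←L1: walk · to L1
  L2←L4: walk L4→L2 to L1
  L8←L3: walk L3 to L1
  L8←L6: walk L6→L4→L2 to L1
  L9←L1: walk · to L1
  L9←L3: walk L3 to L1
  L9←L5: walk L5→L4→L2 to L1
  L9←L8: walk L8 to L1
  L0 → ∅
  L1 → {L1}
  L2 → {L2,L8,L9}
  L3 → {L1,L8,L9}
  L4 → {L2,L8,L9}
  L5 → {L9}
  L6 → {L8}
  L7 → ∅
  L8 → {L9}
  L9 → ∅

φ for x: defs {L0,L1,L9}
  DF⁺ = {L1}

Answer: ["L1"]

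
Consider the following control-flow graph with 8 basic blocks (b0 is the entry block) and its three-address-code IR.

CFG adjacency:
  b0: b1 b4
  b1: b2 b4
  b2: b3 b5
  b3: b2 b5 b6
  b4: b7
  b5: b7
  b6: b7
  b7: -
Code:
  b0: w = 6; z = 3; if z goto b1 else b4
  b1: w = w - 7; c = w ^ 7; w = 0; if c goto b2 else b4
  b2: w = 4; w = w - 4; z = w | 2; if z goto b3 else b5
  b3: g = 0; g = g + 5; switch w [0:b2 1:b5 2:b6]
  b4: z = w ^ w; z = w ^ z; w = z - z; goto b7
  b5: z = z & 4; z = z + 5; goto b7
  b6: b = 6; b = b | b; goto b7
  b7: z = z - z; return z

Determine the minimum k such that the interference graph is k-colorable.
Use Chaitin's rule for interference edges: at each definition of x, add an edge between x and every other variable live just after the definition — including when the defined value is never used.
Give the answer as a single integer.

def/use:
  b0 def {w,z} use ∅
  b1 def {c,w} use {w}
  b2 def {w,z} use ∅
  b3 def {g} use {w}
  b4 def {w,z} use {w}
  b5 def {z} use {z}
  b6 def {b} use ∅
  b7 def {z} use {z}

Backward fixpoint:
  live b0: ∅→{w}
  live b1: {w}→{w}
  live b2: ∅→{w,z}
  live b3: {w,z}→{z}
  live b4: {w}→{z}
  live b5: {z}→{z}
  live b6: {z}→{z}
  live b7: {z}→∅

Conflict graph:
  b: {z}
  c: {w}
  g: {w,z}
  w: {c,g,z}
  z: {b,g,w}

Registers:
  lower bound: {g,w,z} mutually conflict ⇒ χ ≥ 3
  3-colouring: c0={b,w}  c1={c,z}  c2={g}
  χ = 3

Answer: 3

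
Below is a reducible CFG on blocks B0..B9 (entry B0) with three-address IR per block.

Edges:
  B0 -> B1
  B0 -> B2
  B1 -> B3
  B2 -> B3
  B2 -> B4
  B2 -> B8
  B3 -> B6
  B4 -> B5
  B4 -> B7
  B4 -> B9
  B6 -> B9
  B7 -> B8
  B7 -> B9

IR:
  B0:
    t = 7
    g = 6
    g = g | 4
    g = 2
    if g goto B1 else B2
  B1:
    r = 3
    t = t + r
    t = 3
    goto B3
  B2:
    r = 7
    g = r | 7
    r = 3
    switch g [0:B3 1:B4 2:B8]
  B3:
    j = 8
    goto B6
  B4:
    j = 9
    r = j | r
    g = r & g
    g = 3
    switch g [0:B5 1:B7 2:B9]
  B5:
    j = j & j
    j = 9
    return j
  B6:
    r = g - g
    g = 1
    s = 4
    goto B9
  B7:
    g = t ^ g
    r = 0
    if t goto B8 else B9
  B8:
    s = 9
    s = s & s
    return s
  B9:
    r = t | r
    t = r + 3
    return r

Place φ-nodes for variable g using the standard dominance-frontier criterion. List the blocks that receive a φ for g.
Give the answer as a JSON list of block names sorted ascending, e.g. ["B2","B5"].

Answer: ["B3", "B8", "B9"]

Working:
idom tree: B1←B0 B2←B0 B3←B0 B4←B2 B5←B4 B6←B3 B7←B4 B8←B2 B9←B0
Join-block Dom:
  B3: preds {B1,B2}: {B0,B1} ∩ {B0,B2} = {B0}; idom=B0
  B8: preds {B2,B7}: {B0,B2} ∩ {B0,B2,B4,B7} = {B0,B2}; idom=B2
  B9: preds {B4,B6,B7}: {B0,B2,B4} ∩ {B0,B3,B6} ∩ {B0,B2,B4,B7} = {B0}; idom=B0

DF derivation:
  B3←B1: walk B1 to B0
  B3←B2: walk B2 to B0
  B8←B2: walk · to B2
  B8←B7: walk B7→B4 to B2
  B9←B4: walk B4→B2 to B0
  B9←B6: walk B6→B3 to B0
  B9←B7: walk B7→B4→B2 to B0
  DF(B0)=∅
  DF(B1)={B3}
  DF(B2)={B3,B9}
  DF(B3)={B9}
  DF(B4)={B8,B9}
  DF(B5)=∅
  DF(B6)={B9}
  DF(B7)={B8,B9}
  DF(B8)=∅
  DF(B9)=∅

φ for g: defs {B0,B2,B4,B6,B7}
  DF⁺ = {B3,B8,B9}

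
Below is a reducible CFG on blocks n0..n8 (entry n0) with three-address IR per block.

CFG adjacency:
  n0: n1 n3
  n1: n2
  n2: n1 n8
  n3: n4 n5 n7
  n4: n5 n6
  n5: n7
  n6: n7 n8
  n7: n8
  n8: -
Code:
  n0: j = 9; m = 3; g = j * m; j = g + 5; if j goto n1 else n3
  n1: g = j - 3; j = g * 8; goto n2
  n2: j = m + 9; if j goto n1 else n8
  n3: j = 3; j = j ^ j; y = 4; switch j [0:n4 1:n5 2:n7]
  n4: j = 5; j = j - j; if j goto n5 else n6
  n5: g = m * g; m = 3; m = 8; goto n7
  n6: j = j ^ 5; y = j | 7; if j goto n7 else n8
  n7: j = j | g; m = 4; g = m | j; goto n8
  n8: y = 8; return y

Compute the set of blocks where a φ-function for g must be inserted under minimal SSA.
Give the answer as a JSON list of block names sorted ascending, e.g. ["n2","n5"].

Answer: ["n1", "n7", "n8"]

Derivation:
idom tree: n1←n0 n2←n1 n3←n0 n4←n3 n5←n3 n6←n4 n7←n3 n8←n0
Dom at joins:
  n1: preds {n0,n2}: {n0} ∩ {n0,n1,n2} = {n0}; idom=n0
  n5: preds {n3,n4}: {n0,n3} ∩ {n0,n3,n4} = {n0,n3}; idom=n3
  n7: preds {n3,n5,n6}: {n0,n3} ∩ {n0,n3,n5} ∩ {n0,n3,n4,n6} = {n0,n3}; idom=n3
  n8: preds {n2,n6,n7}: {n0,n1,n2} ∩ {n0,n3,n4,n6} ∩ {n0,n3,n7} = {n0}; idom=n0

Frontier:
  n1←n0: walk · to n0
  n1←n2: walk n2→n1 to n0
  n5←n3: walk · to n3
  n5←n4: walk n4 to n3
  n7←n3: walk · to n3
  n7←n5: walk n5 to n3
  n7←n6: walk n6→n4 to n3
  n8←n2: walk n2→n1 to n0
  n8←n6: walk n6→n4→n3 to n0
  n8←n7: walk n7→n3 to n0
  DF(n0)=∅
  DF(n1)={n1,n8}
  DF(n2)={n1,n8}
  DF(n3)={n8}
  DF(n4)={n5,n7,n8}
  DF(n5)={n7}
  DF(n6)={n7,n8}
  DF(n7)={n8}
  DF(n8)=∅

φ for g: defs {n0,n1,n5,n7}
  DF⁺ = {n1,n7,n8}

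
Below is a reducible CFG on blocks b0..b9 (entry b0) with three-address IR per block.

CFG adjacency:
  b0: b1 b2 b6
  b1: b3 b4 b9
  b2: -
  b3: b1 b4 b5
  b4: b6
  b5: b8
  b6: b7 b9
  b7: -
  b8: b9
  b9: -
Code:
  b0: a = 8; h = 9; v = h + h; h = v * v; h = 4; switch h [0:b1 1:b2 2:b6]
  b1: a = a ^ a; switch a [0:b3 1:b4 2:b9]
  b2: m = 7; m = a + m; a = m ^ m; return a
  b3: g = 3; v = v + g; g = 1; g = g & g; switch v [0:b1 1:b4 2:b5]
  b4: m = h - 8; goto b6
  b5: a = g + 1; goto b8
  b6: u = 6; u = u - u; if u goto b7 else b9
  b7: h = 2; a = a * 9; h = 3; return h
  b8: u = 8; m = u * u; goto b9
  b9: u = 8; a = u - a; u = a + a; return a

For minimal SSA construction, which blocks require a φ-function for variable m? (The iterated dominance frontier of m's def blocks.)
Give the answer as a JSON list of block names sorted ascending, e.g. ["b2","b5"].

Answer: ["b6", "b9"]

Derivation:
idom tree: b1←b0 b2←b0 b3←b1 b4←b1 b5←b3 b6←b0 b7←b6 b8←b5 b9←b0
Dom at joins:
  b1: preds {b0,b3}: {b0} ∩ {b0,b1,b3} = {b0}; idom=b0
  b4: preds {b1,b3}: {b0,b1} ∩ {b0,b1,b3} = {b0,b1}; idom=b1
  b6: preds {b0,b4}: {b0} ∩ {b0,b1,b4} = {b0}; idom=b0
  b9: preds {b1,b6,b8}: {b0,b1} ∩ {b0,b6} ∩ {b0,b1,b3,b5,b8} = {b0}; idom=b0

DF walk-up:
  join b1 pred b0: · stop@b0
  join b1 pred b3: b3→b1 stop@b0
  join b4 pred b1: · stop@b1
  join b4 pred b3: b3 stop@b1
  join b6 pred b0: · stop@b0
  join b6 pred b4: b4→b1 stop@b0
  join b9 pred b1: b1 stop@b0
  join b9 pred b6: b6 stop@b0
  join b9 pred b8: b8→b5→b3→b1 stop@b0
  b0 → ∅
  b1 → {b1,b6,b9}
  b2 → ∅
  b3 → {b1,b4,b9}
  b4 → {b6}
  b5 → {b9}
  b6 → {b9}
  b7 → ∅
  b8 → {b9}
  b9 → ∅

φ for m: defs {b2,b4,b8}
  DF⁺ = {b6,b9}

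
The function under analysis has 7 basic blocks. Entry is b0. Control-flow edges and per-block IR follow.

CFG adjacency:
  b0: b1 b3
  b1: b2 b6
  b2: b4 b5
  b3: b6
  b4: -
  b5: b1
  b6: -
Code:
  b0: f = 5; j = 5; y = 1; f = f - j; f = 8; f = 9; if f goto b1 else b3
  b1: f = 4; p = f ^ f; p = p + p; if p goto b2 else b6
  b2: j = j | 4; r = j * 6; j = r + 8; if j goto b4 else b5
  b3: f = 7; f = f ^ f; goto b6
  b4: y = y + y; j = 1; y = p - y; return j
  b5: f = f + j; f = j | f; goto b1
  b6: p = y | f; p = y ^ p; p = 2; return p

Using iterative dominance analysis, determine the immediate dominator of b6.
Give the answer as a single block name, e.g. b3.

idom tree: b1←b0 b2←b1 b3←b0 b4←b2 b5←b2 b6←b0
Dom∩ at merges:
  b1: preds {b0,b5}: {b0} ∩ {b0,b1,b2,b5} = {b0}; idom=b0
  b6: preds {b1,b3}: {b0,b1} ∩ {b0,b3} = {b0}; idom=b0

idom(b6) = b0

Answer: b0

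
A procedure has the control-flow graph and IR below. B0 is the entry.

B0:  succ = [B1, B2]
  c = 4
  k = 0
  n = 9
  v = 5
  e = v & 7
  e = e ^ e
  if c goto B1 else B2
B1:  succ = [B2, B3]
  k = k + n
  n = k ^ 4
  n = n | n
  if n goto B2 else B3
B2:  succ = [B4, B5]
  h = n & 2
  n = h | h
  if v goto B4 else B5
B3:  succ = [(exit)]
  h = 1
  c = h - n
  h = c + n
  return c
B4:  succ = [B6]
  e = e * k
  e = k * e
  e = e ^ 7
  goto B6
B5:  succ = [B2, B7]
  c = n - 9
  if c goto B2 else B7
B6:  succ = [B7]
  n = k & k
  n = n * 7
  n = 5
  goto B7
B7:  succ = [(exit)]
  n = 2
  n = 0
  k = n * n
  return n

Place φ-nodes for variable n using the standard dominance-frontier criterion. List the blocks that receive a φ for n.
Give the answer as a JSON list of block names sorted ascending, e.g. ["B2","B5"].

idom tree: B1←B0 B2←B0 B3←B1 B4←B2 B5←B2 B6←B4 B7←B2
Join-block Dom:
  B2: preds {B0,B1,B5}: {B0} ∩ {B0,B1} ∩ {B0,B2,B5} = {B0}; idom=B0
  B7: preds {B5,B6}: {B0,B2,B5} ∩ {B0,B2,B4,B6} = {B0,B2}; idom=B2

DF derivation:
  B2←B0: walk · to B0
  B2←B1: walk B1 to B0
  B2←B5: walk B5→B2 to B0
  B7←B5: walk B5 to B2
  B7←B6: walk B6→B4 to B2
  DF(B0)=∅
  DF(B1)={B2}
  DF(B2)={B2}
  DF(B3)=∅
  DF(B4)={B7}
  DF(B5)={B2,B7}
  DF(B6)={B7}
  DF(B7)=∅

φ for n: defs {B0,B1,B2,B6,B7}
  DF⁺ = {B2,B7}

Answer: ["B2", "B7"]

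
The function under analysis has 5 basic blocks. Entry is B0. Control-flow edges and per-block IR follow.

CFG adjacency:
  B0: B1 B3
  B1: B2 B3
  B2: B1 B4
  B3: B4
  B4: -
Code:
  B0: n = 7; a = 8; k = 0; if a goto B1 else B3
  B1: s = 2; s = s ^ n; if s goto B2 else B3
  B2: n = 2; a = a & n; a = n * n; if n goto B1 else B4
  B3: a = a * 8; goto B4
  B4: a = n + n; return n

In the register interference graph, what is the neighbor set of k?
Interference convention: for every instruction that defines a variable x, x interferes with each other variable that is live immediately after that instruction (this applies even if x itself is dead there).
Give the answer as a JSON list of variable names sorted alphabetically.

def/use:
  B0: {a,k,n} / ∅
  B1: {s} / {n}
  B2: {a,n} / {a}
  B3: {a} / {a}
  B4: {a} / {n}

Backward fixpoint:
  B0: in=∅ out={a,n}
  B1: in={a,n} out={a,n}
  B2: in={a} out={a,n}
  B3: in={a,n} out={n}
  B4: in={n} out=∅

Interfere edges:
  a: {k,n,s}
  k: {a,n}
  n: {a,k,s}
  s: {a,n}

N(k) = ["a", "n"]

Answer: ["a", "n"]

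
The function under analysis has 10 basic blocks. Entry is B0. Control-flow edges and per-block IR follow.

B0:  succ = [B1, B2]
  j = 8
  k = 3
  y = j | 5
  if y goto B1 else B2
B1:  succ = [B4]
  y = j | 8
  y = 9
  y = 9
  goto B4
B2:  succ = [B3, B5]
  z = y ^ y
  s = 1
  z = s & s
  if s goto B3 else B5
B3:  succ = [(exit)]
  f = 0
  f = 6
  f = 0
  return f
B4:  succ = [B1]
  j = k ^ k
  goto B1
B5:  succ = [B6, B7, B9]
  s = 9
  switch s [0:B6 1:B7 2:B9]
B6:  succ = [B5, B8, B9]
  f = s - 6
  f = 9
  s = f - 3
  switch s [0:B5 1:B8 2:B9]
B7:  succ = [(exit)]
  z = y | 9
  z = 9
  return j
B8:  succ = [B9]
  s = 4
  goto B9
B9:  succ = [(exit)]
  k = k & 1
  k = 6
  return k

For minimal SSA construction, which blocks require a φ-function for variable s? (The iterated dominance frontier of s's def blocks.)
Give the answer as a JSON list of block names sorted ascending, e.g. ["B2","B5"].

Answer: ["B5", "B9"]

Derivation:
idom tree: B1←B0 B2←B0 B3←B2 B4←B1 B5←B2 B6←B5 B7←B5 B8←B6 B9←B5
Join-block Dom:
  B1: preds {B0,B4}: {B0} ∩ {B0,B1,B4} = {B0}; idom=B0
  B5: preds {B2,B6}: {B0,B2} ∩ {B0,B2,B5,B6} = {B0,B2}; idom=B2
  B9: preds {B5,B6,B8}: {B0,B2,B5} ∩ {B0,B2,B5,B6} ∩ {B0,B2,B5,B6,B8} = {B0,B2,B5}; idom=B5

Frontier:
  B1←B0: walk · to B0
  B1←B4: walk B4→B1 to B0
  B5←B2: walk · to B2
  B5←B6: walk B6→B5 to B2
  B9←B5: walk · to B5
  B9←B6: walk B6 to B5
  B9←B8: walk B8→B6 to B5
  B0: DF=∅
  B1: DF={B1}
  B2: DF=∅
  B3: DF=∅
  B4: DF={B1}
  B5: DF={B5}
  B6: DF={B5,B9}
  B7: DF=∅
  B8: DF={B9}
  B9: DF=∅

φ for s: defs {B2,B5,B6,B8}
  DF⁺ = {B5,B9}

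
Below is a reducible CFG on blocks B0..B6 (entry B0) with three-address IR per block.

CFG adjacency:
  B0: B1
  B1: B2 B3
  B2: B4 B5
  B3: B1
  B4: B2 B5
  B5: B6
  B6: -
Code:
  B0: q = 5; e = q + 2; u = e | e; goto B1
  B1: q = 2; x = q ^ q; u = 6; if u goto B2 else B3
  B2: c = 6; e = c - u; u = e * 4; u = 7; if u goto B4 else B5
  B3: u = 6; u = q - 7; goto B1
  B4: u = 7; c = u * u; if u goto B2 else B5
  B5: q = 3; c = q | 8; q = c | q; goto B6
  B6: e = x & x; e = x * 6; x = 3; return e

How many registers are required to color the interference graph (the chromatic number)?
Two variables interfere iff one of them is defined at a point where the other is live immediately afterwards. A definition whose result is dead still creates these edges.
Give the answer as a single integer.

Answer: 4

Analysis:
Block summaries:
  B0: def={e,q,u} ue=∅
  B1: def={q,u,x} ue=∅
  B2: def={c,e,u} ue={u}
  B3: def={u} ue={q}
  B4: def={c,u} ue=∅
  B5: def={c,q} ue=∅
  B6: def={e,x} ue={x}

Backward fixpoint:
  B0: in=∅ out=∅
  B1: in=∅ out={q,u,x}
  B2: in={u,x} out={x}
  B3: in={q} out=∅
  B4: in={x} out={u,x}
  B5: in={x} out={x}
  B6: in={x} out=∅

Conflict graph:
  c: {q,u,x}
  e: {x}
  q: {c,u,x}
  u: {c,q,x}
  x: {c,e,q,u}

Colouring:
  lower bound: {c,q,u,x} mutually conflict ⇒ χ ≥ 4
  4-colouring: R0={x}  R1={c,e}  R2={q}  R3={u}
  χ = 4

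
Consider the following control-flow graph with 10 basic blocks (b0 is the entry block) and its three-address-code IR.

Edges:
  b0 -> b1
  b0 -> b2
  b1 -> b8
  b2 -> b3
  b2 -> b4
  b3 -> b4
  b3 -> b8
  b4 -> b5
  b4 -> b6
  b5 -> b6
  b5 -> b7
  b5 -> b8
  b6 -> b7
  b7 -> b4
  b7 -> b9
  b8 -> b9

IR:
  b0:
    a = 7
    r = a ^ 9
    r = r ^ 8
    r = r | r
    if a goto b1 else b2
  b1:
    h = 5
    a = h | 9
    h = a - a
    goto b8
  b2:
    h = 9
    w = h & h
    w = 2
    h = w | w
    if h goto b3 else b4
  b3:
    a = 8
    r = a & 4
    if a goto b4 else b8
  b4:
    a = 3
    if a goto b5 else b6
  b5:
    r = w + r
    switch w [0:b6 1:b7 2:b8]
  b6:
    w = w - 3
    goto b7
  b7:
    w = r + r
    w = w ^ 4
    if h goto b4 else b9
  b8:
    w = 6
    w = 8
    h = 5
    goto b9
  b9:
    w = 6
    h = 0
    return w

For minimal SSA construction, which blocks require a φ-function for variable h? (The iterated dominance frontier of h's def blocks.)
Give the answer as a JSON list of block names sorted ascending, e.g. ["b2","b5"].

idom tree: b1←b0 b2←b0 b3←b2 b4←b2 b5←b4 b6←b4 b7←b4 b8←b0 b9←b0
Dom at joins:
  b4: preds {b2,b3,b7}: {b0,b2} ∩ {b0,b2,b3} ∩ {b0,b2,b4,b7} = {b0,b2}; idom=b2
  b6: preds {b4,b5}: {b0,b2,b4} ∩ {b0,b2,b4,b5} = {b0,b2,b4}; idom=b4
  b7: preds {b5,b6}: {b0,b2,b4,b5} ∩ {b0,b2,b4,b6} = {b0,b2,b4}; idom=b4
  b8: preds {b1,b3,b5}: {b0,b1} ∩ {b0,b2,b3} ∩ {b0,b2,b4,b5} = {b0}; idom=b0
  b9: preds {b7,b8}: {b0,b2,b4,b7} ∩ {b0,b8} = {b0}; idom=b0

DF derivation:
  join b4 pred b2: · stop@b2
  join b4 pred b3: b3 stop@b2
  join b4 pred b7: b7→b4 stop@b2
  join b6 pred b4: · stop@b4
  join b6 pred b5: b5 stop@b4
  join b7 pred b5: b5 stop@b4
  join b7 pred b6: b6 stop@b4
  join b8 pred b1: b1 stop@b0
  join b8 pred b3: b3→b2 stop@b0
  join b8 pred b5: b5→b4→b2 stop@b0
  join b9 pred b7: b7→b4→b2 stop@b0
  join b9 pred b8: b8 stop@b0
  b0 → ∅
  b1 → {b8}
  b2 → {b8,b9}
  b3 → {b4,b8}
  b4 → {b4,b8,b9}
  b5 → {b6,b7,b8}
  b6 → {b7}
  b7 → {b4,b9}
  b8 → {b9}
  b9 → ∅

φ for h: defs {b1,b2,b8,b9}
  DF⁺ = {b8,b9}

Answer: ["b8", "b9"]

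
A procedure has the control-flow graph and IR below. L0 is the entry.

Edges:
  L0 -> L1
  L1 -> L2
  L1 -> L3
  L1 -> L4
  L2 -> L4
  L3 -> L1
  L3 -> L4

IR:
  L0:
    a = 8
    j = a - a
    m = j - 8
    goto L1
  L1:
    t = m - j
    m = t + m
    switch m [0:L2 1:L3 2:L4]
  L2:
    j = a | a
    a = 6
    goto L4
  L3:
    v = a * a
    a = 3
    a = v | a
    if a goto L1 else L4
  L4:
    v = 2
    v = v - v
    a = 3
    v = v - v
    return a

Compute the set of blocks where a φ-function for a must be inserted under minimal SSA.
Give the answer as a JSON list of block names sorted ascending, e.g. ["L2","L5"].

Answer: ["L1", "L4"]

Derivation:
idom tree: L1←L0 L2←L1 L3←L1 L4←L1
Join-block Dom:
  L1: preds {L0,L3}: {L0} ∩ {L0,L1,L3} = {L0}; idom=L0
  L4: preds {L1,L2,L3}: {L0,L1} ∩ {L0,L1,L2} ∩ {L0,L1,L3} = {L0,L1}; idom=L1

DF walk-up:
  join L1 pred L0: · stop@L0
  join L1 pred L3: L3→L1 stop@L0
  join L4 pred L1: · stop@L1
  join L4 pred L2: L2 stop@L1
  join L4 pred L3: L3 stop@L1
  DF(L0)=∅
  DF(L1)={L1}
  DF(L2)={L4}
  DF(L3)={L1,L4}
  DF(L4)=∅

φ for a: defs {L0,L2,L3,L4}
  DF⁺ = {L1,L4}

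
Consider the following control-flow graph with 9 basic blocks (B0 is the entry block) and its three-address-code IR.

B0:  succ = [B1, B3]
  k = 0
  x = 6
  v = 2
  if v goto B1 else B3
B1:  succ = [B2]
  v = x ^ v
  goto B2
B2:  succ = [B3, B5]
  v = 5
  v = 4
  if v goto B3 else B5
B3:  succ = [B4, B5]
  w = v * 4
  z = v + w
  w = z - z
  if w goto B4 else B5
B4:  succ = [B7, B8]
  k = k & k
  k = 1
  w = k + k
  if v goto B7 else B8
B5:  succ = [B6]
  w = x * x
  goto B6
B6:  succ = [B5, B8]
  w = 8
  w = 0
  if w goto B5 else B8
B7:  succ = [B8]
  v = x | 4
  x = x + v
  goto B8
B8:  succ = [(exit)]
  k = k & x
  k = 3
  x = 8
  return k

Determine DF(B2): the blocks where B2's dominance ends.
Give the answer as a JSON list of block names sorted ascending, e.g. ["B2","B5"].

idom tree: B1←B0 B2←B1 B3←B0 B4←B3 B5←B0 B6←B5 B7←B4 B8←B0
Dom at joins:
  B3: preds {B0,B2}: {B0} ∩ {B0,B1,B2} = {B0}; idom=B0
  B5: preds {B2,B3,B6}: {B0,B1,B2} ∩ {B0,B3} ∩ {B0,B5,B6} = {B0}; idom=B0
  B8: preds {B4,B6,B7}: {B0,B3,B4} ∩ {B0,B5,B6} ∩ {B0,B3,B4,B7} = {B0}; idom=B0

Frontier:
  B3←B0: walk · to B0
  B3←B2: walk B2→B1 to B0
  B5←B2: walk B2→B1 to B0
  B5←B3: walk B3 to B0
  B5←B6: walk B6→B5 to B0
  B8←B4: walk B4→B3 to B0
  B8←B6: walk B6→B5 to B0
  B8←B7: walk B7→B4→B3 to B0
  B0 → ∅
  B1 → {B3,B5}
  B2 → {B3,B5}
  B3 → {B5,B8}
  B4 → {B8}
  B5 → {B5,B8}
  B6 → {B5,B8}
  B7 → {B8}
  B8 → ∅

DF(B2) = ["B3", "B5"]

Answer: ["B3", "B5"]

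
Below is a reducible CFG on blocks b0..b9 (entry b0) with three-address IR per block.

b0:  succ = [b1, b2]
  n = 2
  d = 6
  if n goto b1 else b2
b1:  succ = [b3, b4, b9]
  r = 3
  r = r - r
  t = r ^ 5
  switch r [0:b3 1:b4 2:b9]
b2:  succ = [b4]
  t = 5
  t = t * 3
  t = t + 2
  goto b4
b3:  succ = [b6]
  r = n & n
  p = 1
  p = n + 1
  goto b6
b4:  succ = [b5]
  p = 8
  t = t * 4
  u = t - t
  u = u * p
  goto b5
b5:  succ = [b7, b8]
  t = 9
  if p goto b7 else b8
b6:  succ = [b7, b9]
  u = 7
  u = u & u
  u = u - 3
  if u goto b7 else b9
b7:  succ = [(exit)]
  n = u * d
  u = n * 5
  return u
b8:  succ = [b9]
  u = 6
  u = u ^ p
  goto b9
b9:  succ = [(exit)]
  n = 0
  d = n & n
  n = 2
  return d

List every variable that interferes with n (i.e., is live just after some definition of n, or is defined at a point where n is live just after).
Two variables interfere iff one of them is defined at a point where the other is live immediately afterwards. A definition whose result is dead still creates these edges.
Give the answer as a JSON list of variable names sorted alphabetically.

Answer: ["d", "p", "r", "t"]

Working:
Block summaries:
  b0: def={d,n} ue=∅
  b1: def={r,t} ue=∅
  b2: def={t} ue=∅
  b3: def={p,r} ue={n}
  b4: def={p,t,u} ue={t}
  b5: def={t} ue={p}
  b6: def={u} ue=∅
  b7: def={n,u} ue={d,u}
  b8: def={u} ue={p}
  b9: def={d,n} ue=∅

Backward fixpoint:
  b0: in=∅ out={d,n}
  b1: in={d,n} out={d,n,t}
  b2: in={d} out={d,t}
  b3: in={d,n} out={d}
  b4: in={d,t} out={d,p,u}
  b5: in={d,p,u} out={d,p,u}
  b6: in={d} out={d,u}
  b7: in={d,u} out=∅
  b8: in={p} out=∅
  b9: in=∅ out=∅

Interference:
  d — {n,p,r,t,u}
  n — {d,p,r,t}
  p — {d,n,t,u}
  r — {d,n,t}
  t — {d,n,p,r,u}
  u — {d,p,t}

N(n) = ["d", "p", "r", "t"]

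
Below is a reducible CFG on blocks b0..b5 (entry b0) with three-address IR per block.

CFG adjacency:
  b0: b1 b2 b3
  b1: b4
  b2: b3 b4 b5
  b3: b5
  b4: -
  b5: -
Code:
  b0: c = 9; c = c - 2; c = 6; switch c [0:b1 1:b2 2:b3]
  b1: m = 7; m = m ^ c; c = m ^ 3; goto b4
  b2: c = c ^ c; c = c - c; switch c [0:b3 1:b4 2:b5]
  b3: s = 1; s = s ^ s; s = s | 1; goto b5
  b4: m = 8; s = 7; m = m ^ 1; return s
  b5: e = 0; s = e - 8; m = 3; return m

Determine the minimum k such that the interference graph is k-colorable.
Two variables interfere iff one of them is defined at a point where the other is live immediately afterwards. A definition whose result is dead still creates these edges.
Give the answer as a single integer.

Answer: 2

Working:
def/use:
  b0: {c} / ∅
  b1: {c,m} / {c}
  b2: {c} / {c}
  b3: {s} / ∅
  b4: {m,s} / ∅
  b5: {e,m,s} / ∅

Live sets:
  live b0: ∅→{c}
  live b1: {c}→∅
  live b2: {c}→∅
  live b3: ∅→∅
  live b4: ∅→∅
  live b5: ∅→∅

Interfere edges:
  c: {m}
  e: ∅
  m: {c,s}
  s: {m}

Colouring:
  clique {c,m} ⇒ need ≥ 2
  assign c→c1 e→c0 m→c0 s→c1 — no edge inside a register ⇒ χ ≤ 2
  χ = 2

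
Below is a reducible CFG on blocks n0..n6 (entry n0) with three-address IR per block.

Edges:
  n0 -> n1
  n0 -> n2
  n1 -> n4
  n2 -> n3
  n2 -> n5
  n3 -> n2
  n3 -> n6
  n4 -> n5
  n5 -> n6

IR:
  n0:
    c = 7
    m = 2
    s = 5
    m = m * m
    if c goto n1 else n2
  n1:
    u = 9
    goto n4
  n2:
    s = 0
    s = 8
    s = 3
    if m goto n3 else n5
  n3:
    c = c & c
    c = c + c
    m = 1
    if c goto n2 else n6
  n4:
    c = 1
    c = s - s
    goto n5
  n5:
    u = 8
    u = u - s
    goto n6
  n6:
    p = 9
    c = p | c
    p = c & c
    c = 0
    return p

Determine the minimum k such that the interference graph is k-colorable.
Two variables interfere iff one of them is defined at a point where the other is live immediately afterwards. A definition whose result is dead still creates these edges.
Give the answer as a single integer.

Per-block:
  n0 def {c,m,s} use ∅
  n1 def {u} use ∅
  n2 def {s} use {m}
  n3 def {c,m} use {c}
  n4 def {c} use {s}
  n5 def {u} use {s}
  n6 def {c,p} use {c}

Liveness:
  n0: in=∅ out={c,m,s}
  n1: in={s} out={s}
  n2: in={c,m} out={c,s}
  n3: in={c} out={c,m}
  n4: in={s} out={c,s}
  n5: in={c,s} out={c}
  n6: in={c} out=∅

Interference:
  c: {m,p,s,u}
  m: {c,s}
  p: {c}
  s: {c,m,u}
  u: {c,s}

Colouring:
  lower bound: {c,m,s} mutually conflict ⇒ χ ≥ 3
  3-colouring: c0={c}  c1={p,s}  c2={m,u}
  χ = 3

Answer: 3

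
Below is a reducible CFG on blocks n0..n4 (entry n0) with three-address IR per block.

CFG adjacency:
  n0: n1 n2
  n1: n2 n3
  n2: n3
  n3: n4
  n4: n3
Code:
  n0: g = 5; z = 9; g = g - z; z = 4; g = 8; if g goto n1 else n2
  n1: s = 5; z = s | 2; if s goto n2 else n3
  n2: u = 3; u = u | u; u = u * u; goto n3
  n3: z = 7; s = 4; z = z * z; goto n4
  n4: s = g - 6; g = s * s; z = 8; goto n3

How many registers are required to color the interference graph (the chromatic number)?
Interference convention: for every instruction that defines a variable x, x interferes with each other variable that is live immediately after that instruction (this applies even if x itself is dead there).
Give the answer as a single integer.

Answer: 3

Derivation:
Per-block:
  n0 def {g,z} use ∅
  n1 def {s,z} use ∅
  n2 def {u} use ∅
  n3 def {s,z} use ∅
  n4 def {g,s,z} use {g}

Live sets:
  n0: in=∅ out={g}
  n1: in={g} out={g}
  n2: in={g} out={g}
  n3: in={g} out={g}
  n4: in={g} out={g}

Interference:
  g↔{s,u,z}
  s↔{g,z}
  u↔{g}
  z↔{g,s}

Chromatic number:
  lower bound: {g,s,z} mutually conflict ⇒ χ ≥ 3
  3-colouring: r0={g}  r1={s,u}  r2={z}
  χ = 3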